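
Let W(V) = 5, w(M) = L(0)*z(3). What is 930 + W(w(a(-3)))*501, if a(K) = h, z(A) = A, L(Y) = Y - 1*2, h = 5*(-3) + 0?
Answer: 3435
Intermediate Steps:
h = -15 (h = -15 + 0 = -15)
L(Y) = -2 + Y (L(Y) = Y - 2 = -2 + Y)
a(K) = -15
w(M) = -6 (w(M) = (-2 + 0)*3 = -2*3 = -6)
930 + W(w(a(-3)))*501 = 930 + 5*501 = 930 + 2505 = 3435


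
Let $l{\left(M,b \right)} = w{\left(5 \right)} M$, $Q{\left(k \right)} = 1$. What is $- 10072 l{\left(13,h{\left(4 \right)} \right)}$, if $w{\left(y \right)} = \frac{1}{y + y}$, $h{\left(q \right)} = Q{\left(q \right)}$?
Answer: $- \frac{65468}{5} \approx -13094.0$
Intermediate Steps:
$h{\left(q \right)} = 1$
$w{\left(y \right)} = \frac{1}{2 y}$
$l{\left(M,b \right)} = \frac{M}{10}$ ($l{\left(M,b \right)} = \frac{1}{2 \cdot 5} M = \frac{1}{2} \cdot \frac{1}{5} M = \frac{M}{10}$)
$- 10072 l{\left(13,h{\left(4 \right)} \right)} = - 10072 \cdot \frac{1}{10} \cdot 13 = \left(-10072\right) \frac{13}{10} = - \frac{65468}{5}$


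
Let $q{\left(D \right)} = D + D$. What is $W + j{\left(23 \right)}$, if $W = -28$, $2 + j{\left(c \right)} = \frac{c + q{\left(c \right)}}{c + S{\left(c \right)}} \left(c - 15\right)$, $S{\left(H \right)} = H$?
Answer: $-18$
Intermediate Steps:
$q{\left(D \right)} = 2 D$
$j{\left(c \right)} = - \frac{49}{2} + \frac{3 c}{2}$ ($j{\left(c \right)} = -2 + \frac{c + 2 c}{c + c} \left(c - 15\right) = -2 + \frac{3 c}{2 c} \left(-15 + c\right) = -2 + 3 c \frac{1}{2 c} \left(-15 + c\right) = -2 + \frac{3 \left(-15 + c\right)}{2} = -2 + \left(- \frac{45}{2} + \frac{3 c}{2}\right) = - \frac{49}{2} + \frac{3 c}{2}$)
$W + j{\left(23 \right)} = -28 + \left(- \frac{49}{2} + \frac{3}{2} \cdot 23\right) = -28 + \left(- \frac{49}{2} + \frac{69}{2}\right) = -28 + 10 = -18$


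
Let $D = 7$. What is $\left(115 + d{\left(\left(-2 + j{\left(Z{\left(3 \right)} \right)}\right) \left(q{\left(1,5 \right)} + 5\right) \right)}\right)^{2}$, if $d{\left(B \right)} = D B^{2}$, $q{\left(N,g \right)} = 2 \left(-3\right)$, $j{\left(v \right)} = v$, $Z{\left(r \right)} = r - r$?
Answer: $20449$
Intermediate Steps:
$Z{\left(r \right)} = 0$
$q{\left(N,g \right)} = -6$
$d{\left(B \right)} = 7 B^{2}$
$\left(115 + d{\left(\left(-2 + j{\left(Z{\left(3 \right)} \right)}\right) \left(q{\left(1,5 \right)} + 5\right) \right)}\right)^{2} = \left(115 + 7 \left(\left(-2 + 0\right) \left(-6 + 5\right)\right)^{2}\right)^{2} = \left(115 + 7 \left(\left(-2\right) \left(-1\right)\right)^{2}\right)^{2} = \left(115 + 7 \cdot 2^{2}\right)^{2} = \left(115 + 7 \cdot 4\right)^{2} = \left(115 + 28\right)^{2} = 143^{2} = 20449$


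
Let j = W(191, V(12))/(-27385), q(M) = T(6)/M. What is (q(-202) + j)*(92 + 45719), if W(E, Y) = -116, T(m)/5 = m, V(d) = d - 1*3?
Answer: -18281291849/2765885 ≈ -6609.6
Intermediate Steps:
V(d) = -3 + d (V(d) = d - 3 = -3 + d)
T(m) = 5*m
q(M) = 30/M (q(M) = (5*6)/M = 30/M)
j = 116/27385 (j = -116/(-27385) = -116*(-1/27385) = 116/27385 ≈ 0.0042359)
(q(-202) + j)*(92 + 45719) = (30/(-202) + 116/27385)*(92 + 45719) = (30*(-1/202) + 116/27385)*45811 = (-15/101 + 116/27385)*45811 = -399059/2765885*45811 = -18281291849/2765885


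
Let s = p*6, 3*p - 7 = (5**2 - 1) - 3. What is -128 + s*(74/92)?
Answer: -1908/23 ≈ -82.957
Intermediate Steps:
p = 28/3 (p = 7/3 + ((5**2 - 1) - 3)/3 = 7/3 + ((25 - 1) - 3)/3 = 7/3 + (24 - 3)/3 = 7/3 + (1/3)*21 = 7/3 + 7 = 28/3 ≈ 9.3333)
s = 56 (s = (28/3)*6 = 56)
-128 + s*(74/92) = -128 + 56*(74/92) = -128 + 56*(74*(1/92)) = -128 + 56*(37/46) = -128 + 1036/23 = -1908/23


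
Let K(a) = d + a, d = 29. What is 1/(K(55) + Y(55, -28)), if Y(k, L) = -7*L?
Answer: 1/280 ≈ 0.0035714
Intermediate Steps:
K(a) = 29 + a
1/(K(55) + Y(55, -28)) = 1/((29 + 55) - 7*(-28)) = 1/(84 + 196) = 1/280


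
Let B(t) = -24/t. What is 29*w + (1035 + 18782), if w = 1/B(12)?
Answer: 39605/2 ≈ 19803.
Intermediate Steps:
w = -½ (w = 1/(-24/12) = 1/(-24*1/12) = 1/(-2) = -½ ≈ -0.50000)
29*w + (1035 + 18782) = 29*(-½) + (1035 + 18782) = -29/2 + 19817 = 39605/2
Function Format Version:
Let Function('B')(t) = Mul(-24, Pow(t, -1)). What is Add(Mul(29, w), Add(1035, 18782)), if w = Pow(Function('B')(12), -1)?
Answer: Rational(39605, 2) ≈ 19803.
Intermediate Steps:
w = Rational(-1, 2) (w = Pow(Mul(-24, Pow(12, -1)), -1) = Pow(Mul(-24, Rational(1, 12)), -1) = Pow(-2, -1) = Rational(-1, 2) ≈ -0.50000)
Add(Mul(29, w), Add(1035, 18782)) = Add(Mul(29, Rational(-1, 2)), Add(1035, 18782)) = Add(Rational(-29, 2), 19817) = Rational(39605, 2)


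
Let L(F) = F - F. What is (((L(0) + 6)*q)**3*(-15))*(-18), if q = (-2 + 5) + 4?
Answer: 20003760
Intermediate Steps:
q = 7 (q = 3 + 4 = 7)
L(F) = 0
(((L(0) + 6)*q)**3*(-15))*(-18) = (((0 + 6)*7)**3*(-15))*(-18) = ((6*7)**3*(-15))*(-18) = (42**3*(-15))*(-18) = (74088*(-15))*(-18) = -1111320*(-18) = 20003760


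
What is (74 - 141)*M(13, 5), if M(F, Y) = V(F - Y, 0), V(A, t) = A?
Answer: -536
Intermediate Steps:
M(F, Y) = F - Y
(74 - 141)*M(13, 5) = (74 - 141)*(13 - 1*5) = -67*(13 - 5) = -67*8 = -536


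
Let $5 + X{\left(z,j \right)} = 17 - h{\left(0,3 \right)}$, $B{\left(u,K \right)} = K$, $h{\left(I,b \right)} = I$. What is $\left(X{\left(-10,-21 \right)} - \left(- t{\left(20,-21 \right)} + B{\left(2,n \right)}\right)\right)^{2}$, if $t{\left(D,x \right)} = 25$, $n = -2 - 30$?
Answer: $4761$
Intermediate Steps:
$n = -32$ ($n = -2 - 30 = -32$)
$X{\left(z,j \right)} = 12$ ($X{\left(z,j \right)} = -5 + \left(17 - 0\right) = -5 + \left(17 + 0\right) = -5 + 17 = 12$)
$\left(X{\left(-10,-21 \right)} - \left(- t{\left(20,-21 \right)} + B{\left(2,n \right)}\right)\right)^{2} = \left(12 + \left(25 - -32\right)\right)^{2} = \left(12 + \left(25 + 32\right)\right)^{2} = \left(12 + 57\right)^{2} = 69^{2} = 4761$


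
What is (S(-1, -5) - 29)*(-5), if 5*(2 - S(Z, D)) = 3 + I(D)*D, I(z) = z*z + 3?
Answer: -2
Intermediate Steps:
I(z) = 3 + z² (I(z) = z² + 3 = 3 + z²)
S(Z, D) = 7/5 - D*(3 + D²)/5 (S(Z, D) = 2 - (3 + (3 + D²)*D)/5 = 2 - (3 + D*(3 + D²))/5 = 2 + (-⅗ - D*(3 + D²)/5) = 7/5 - D*(3 + D²)/5)
(S(-1, -5) - 29)*(-5) = ((7/5 - ⅕*(-5)*(3 + (-5)²)) - 29)*(-5) = ((7/5 - ⅕*(-5)*(3 + 25)) - 29)*(-5) = ((7/5 - ⅕*(-5)*28) - 29)*(-5) = ((7/5 + 28) - 29)*(-5) = (147/5 - 29)*(-5) = (⅖)*(-5) = -2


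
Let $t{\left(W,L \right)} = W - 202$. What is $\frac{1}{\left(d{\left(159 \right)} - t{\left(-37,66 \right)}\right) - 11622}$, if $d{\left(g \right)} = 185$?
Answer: $- \frac{1}{11198} \approx -8.9302 \cdot 10^{-5}$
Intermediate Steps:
$t{\left(W,L \right)} = -202 + W$
$\frac{1}{\left(d{\left(159 \right)} - t{\left(-37,66 \right)}\right) - 11622} = \frac{1}{\left(185 - \left(-202 - 37\right)\right) - 11622} = \frac{1}{\left(185 - -239\right) - 11622} = \frac{1}{\left(185 + 239\right) - 11622} = \frac{1}{424 - 11622} = \frac{1}{-11198} = - \frac{1}{11198}$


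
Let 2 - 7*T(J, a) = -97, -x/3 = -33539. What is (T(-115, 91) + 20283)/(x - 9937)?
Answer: 3552/15869 ≈ 0.22383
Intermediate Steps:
x = 100617 (x = -3*(-33539) = 100617)
T(J, a) = 99/7 (T(J, a) = 2/7 - 1/7*(-97) = 2/7 + 97/7 = 99/7)
(T(-115, 91) + 20283)/(x - 9937) = (99/7 + 20283)/(100617 - 9937) = (142080/7)/90680 = (142080/7)*(1/90680) = 3552/15869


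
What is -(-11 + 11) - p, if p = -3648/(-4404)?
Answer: -304/367 ≈ -0.82834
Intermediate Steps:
p = 304/367 (p = -3648*(-1/4404) = 304/367 ≈ 0.82834)
-(-11 + 11) - p = -(-11 + 11) - 1*304/367 = -1*0 - 304/367 = 0 - 304/367 = -304/367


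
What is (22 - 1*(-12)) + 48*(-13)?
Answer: -590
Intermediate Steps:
(22 - 1*(-12)) + 48*(-13) = (22 + 12) - 624 = 34 - 624 = -590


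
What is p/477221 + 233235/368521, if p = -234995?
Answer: 24704047540/175865960141 ≈ 0.14047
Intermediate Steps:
p/477221 + 233235/368521 = -234995/477221 + 233235/368521 = 24704047540/175865960141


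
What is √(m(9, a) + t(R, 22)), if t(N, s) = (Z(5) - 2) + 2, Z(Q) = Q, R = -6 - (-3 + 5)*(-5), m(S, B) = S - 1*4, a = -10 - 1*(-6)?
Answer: √10 ≈ 3.1623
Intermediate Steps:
a = -4 (a = -10 + 6 = -4)
m(S, B) = -4 + S (m(S, B) = S - 4 = -4 + S)
R = 4 (R = -6 - 2*(-5) = -6 - 1*(-10) = -6 + 10 = 4)
t(N, s) = 5 (t(N, s) = (5 - 2) + 2 = 3 + 2 = 5)
√(m(9, a) + t(R, 22)) = √((-4 + 9) + 5) = √(5 + 5) = √10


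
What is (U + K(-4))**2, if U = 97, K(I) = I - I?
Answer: 9409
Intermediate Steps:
K(I) = 0
(U + K(-4))**2 = (97 + 0)**2 = 97**2 = 9409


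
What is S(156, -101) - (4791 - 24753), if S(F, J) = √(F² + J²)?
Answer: 19962 + √34537 ≈ 20148.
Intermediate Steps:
S(156, -101) - (4791 - 24753) = √(156² + (-101)²) - (4791 - 24753) = √(24336 + 10201) - 1*(-19962) = √34537 + 19962 = 19962 + √34537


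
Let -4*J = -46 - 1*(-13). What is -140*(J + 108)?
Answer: -16275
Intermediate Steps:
J = 33/4 (J = -(-46 - 1*(-13))/4 = -(-46 + 13)/4 = -1/4*(-33) = 33/4 ≈ 8.2500)
-140*(J + 108) = -140*(33/4 + 108) = -140*465/4 = -16275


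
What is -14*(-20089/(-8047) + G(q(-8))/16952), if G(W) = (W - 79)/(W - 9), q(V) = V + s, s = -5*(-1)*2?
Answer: -14109235/403588 ≈ -34.959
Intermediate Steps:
s = 10 (s = 5*2 = 10)
q(V) = 10 + V (q(V) = V + 10 = 10 + V)
G(W) = (-79 + W)/(-9 + W)
-14*(-20089/(-8047) + G(q(-8))/16952) = -14*(-20089/(-8047) + ((-79 + (10 - 8))/(-9 + (10 - 8)))/16952) = -14*(-20089*(-1/8047) + ((-79 + 2)/(-9 + 2))*(1/16952)) = -14*(20089/8047 + (-77/(-7))*(1/16952)) = -14*(20089/8047 - ⅐*(-77)*(1/16952)) = -14*(20089/8047 + 11*(1/16952)) = -14*(20089/8047 + 11/16952) = -14*2015605/807176 = -14109235/403588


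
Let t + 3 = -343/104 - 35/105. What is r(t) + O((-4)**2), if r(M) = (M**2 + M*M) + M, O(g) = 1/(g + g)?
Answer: 1979759/24336 ≈ 81.351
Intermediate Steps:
t = -2069/312 (t = -3 + (-343/104 - 35/105) = -3 + (-343*1/104 - 35*1/105) = -3 + (-343/104 - 1/3) = -3 - 1133/312 = -2069/312 ≈ -6.6314)
O(g) = 1/(2*g)
r(M) = M + 2*M**2 (r(M) = (M**2 + M**2) + M = 2*M**2 + M = M + 2*M**2)
r(t) + O((-4)**2) = -2069*(1 + 2*(-2069/312))/312 + 1/(2*((-4)**2)) = -2069*(1 - 2069/156)/312 + (1/2)/16 = -2069/312*(-1913/156) + (1/2)*(1/16) = 3957997/48672 + 1/32 = 1979759/24336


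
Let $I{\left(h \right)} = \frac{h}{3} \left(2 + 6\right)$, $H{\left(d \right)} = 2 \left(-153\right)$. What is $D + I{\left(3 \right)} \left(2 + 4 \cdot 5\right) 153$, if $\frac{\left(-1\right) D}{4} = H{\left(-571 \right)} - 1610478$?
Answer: $6470064$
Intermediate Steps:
$H{\left(d \right)} = -306$
$D = 6443136$ ($D = - 4 \left(-306 - 1610478\right) = \left(-4\right) \left(-1610784\right) = 6443136$)
$I{\left(h \right)} = \frac{8 h}{3}$ ($I{\left(h \right)} = h \frac{1}{3} \cdot 8 = \frac{h}{3} \cdot 8 = \frac{8 h}{3}$)
$D + I{\left(3 \right)} \left(2 + 4 \cdot 5\right) 153 = 6443136 + \frac{8}{3} \cdot 3 \left(2 + 4 \cdot 5\right) 153 = 6443136 + 8 \left(2 + 20\right) 153 = 6443136 + 8 \cdot 22 \cdot 153 = 6443136 + 176 \cdot 153 = 6443136 + 26928 = 6470064$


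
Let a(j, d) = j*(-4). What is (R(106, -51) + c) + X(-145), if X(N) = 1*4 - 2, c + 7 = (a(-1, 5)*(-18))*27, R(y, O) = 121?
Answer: -1828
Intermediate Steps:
a(j, d) = -4*j
c = -1951 (c = -7 + (-4*(-1)*(-18))*27 = -7 + (4*(-18))*27 = -7 - 72*27 = -7 - 1944 = -1951)
X(N) = 2 (X(N) = 4 - 2 = 2)
(R(106, -51) + c) + X(-145) = (121 - 1951) + 2 = -1830 + 2 = -1828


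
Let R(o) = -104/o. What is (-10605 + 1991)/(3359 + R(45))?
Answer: -387630/151051 ≈ -2.5662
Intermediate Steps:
(-10605 + 1991)/(3359 + R(45)) = (-10605 + 1991)/(3359 - 104/45) = -8614/(3359 - 104*1/45) = -8614/(3359 - 104/45) = -8614/151051/45 = -8614*45/151051 = -387630/151051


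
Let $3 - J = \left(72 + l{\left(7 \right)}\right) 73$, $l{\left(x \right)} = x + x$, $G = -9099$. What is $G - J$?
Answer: $-2824$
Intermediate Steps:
$l{\left(x \right)} = 2 x$
$J = -6275$ ($J = 3 - \left(72 + 2 \cdot 7\right) 73 = 3 - \left(72 + 14\right) 73 = 3 - 86 \cdot 73 = 3 - 6278 = -6275$)
$G - J = -9099 - -6275 = -9099 + 6275 = -2824$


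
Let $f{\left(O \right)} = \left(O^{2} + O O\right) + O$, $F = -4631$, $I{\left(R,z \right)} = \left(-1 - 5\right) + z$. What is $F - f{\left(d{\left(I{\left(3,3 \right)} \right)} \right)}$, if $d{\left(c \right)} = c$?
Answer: $-4646$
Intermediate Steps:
$I{\left(R,z \right)} = -6 + z$
$f{\left(O \right)} = O + 2 O^{2}$ ($f{\left(O \right)} = \left(O^{2} + O^{2}\right) + O = 2 O^{2} + O = O + 2 O^{2}$)
$F - f{\left(d{\left(I{\left(3,3 \right)} \right)} \right)} = -4631 - \left(-6 + 3\right) \left(1 + 2 \left(-6 + 3\right)\right) = -4631 - - 3 \left(1 + 2 \left(-3\right)\right) = -4631 - - 3 \left(1 - 6\right) = -4631 - \left(-3\right) \left(-5\right) = -4631 - 15 = -4646$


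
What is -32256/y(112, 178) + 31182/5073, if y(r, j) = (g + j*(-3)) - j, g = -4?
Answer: 15496750/302689 ≈ 51.197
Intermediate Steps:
y(r, j) = -4 - 4*j (y(r, j) = (-4 + j*(-3)) - j = (-4 - 3*j) - j = -4 - 4*j)
-32256/y(112, 178) + 31182/5073 = -32256/(-4 - 4*178) + 31182/5073 = -32256/(-4 - 712) + 31182*(1/5073) = -32256/(-716) + 10394/1691 = -32256*(-1/716) + 10394/1691 = 8064/179 + 10394/1691 = 15496750/302689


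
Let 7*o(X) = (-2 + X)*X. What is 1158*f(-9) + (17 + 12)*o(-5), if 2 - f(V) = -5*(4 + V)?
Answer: -26489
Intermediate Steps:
o(X) = X*(-2 + X)/7 (o(X) = ((-2 + X)*X)/7 = (X*(-2 + X))/7 = X*(-2 + X)/7)
f(V) = 22 + 5*V (f(V) = 2 - (-5)*(4 + V) = 2 - (-20 - 5*V) = 2 + (20 + 5*V) = 22 + 5*V)
1158*f(-9) + (17 + 12)*o(-5) = 1158*(22 + 5*(-9)) + (17 + 12)*((⅐)*(-5)*(-2 - 5)) = 1158*(22 - 45) + 29*((⅐)*(-5)*(-7)) = 1158*(-23) + 29*5 = -26634 + 145 = -26489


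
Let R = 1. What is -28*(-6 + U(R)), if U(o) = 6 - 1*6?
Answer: 168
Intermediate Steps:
U(o) = 0 (U(o) = 6 - 6 = 0)
-28*(-6 + U(R)) = -28*(-6 + 0) = -28*(-6) = 168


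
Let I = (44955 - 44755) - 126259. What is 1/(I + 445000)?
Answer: 1/318941 ≈ 3.1354e-6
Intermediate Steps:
I = -126059 (I = 200 - 126259 = -126059)
1/(I + 445000) = 1/(-126059 + 445000) = 1/318941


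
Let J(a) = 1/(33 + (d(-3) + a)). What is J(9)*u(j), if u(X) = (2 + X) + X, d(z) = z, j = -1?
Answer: 0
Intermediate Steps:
u(X) = 2 + 2*X
J(a) = 1/(30 + a) (J(a) = 1/(33 + (-3 + a)) = 1/(30 + a))
J(9)*u(j) = (2 + 2*(-1))/(30 + 9) = (2 - 2)/39 = (1/39)*0 = 0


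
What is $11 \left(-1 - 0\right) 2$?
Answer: $-22$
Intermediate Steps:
$11 \left(-1 - 0\right) 2 = 11 \left(-1 + 0\right) 2 = 11 \left(-1\right) 2 = \left(-11\right) 2 = -22$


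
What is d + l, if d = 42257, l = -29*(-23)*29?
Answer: 61600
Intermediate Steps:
l = 19343 (l = 667*29 = 19343)
d + l = 42257 + 19343 = 61600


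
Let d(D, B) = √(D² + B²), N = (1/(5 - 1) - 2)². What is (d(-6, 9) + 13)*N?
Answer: 637/16 + 147*√13/16 ≈ 72.938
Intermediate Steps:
N = 49/16 (N = (1/4 - 2)² = (¼ - 2)² = (-7/4)² = 49/16 ≈ 3.0625)
d(D, B) = √(B² + D²)
(d(-6, 9) + 13)*N = (√(9² + (-6)²) + 13)*(49/16) = (√(81 + 36) + 13)*(49/16) = (√117 + 13)*(49/16) = (3*√13 + 13)*(49/16) = (13 + 3*√13)*(49/16) = 637/16 + 147*√13/16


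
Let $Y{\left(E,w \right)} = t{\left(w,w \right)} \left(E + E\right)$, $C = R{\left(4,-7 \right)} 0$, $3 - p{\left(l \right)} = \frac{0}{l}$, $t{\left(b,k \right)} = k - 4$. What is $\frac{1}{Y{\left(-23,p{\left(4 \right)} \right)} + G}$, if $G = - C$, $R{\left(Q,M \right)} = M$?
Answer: $\frac{1}{46} \approx 0.021739$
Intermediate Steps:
$t{\left(b,k \right)} = -4 + k$
$p{\left(l \right)} = 3$ ($p{\left(l \right)} = 3 - \frac{0}{l} = 3 - 0 = 3 + 0 = 3$)
$C = 0$ ($C = \left(-7\right) 0 = 0$)
$Y{\left(E,w \right)} = 2 E \left(-4 + w\right)$ ($Y{\left(E,w \right)} = \left(-4 + w\right) \left(E + E\right) = \left(-4 + w\right) 2 E = 2 E \left(-4 + w\right)$)
$G = 0$ ($G = \left(-1\right) 0 = 0$)
$\frac{1}{Y{\left(-23,p{\left(4 \right)} \right)} + G} = \frac{1}{2 \left(-23\right) \left(-4 + 3\right) + 0} = \frac{1}{2 \left(-23\right) \left(-1\right) + 0} = \frac{1}{46 + 0} = \frac{1}{46}$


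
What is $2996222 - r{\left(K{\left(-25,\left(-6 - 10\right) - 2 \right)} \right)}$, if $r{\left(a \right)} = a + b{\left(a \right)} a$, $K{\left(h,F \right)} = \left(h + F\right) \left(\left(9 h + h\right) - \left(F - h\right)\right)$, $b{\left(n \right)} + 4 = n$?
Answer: $-119095226$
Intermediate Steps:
$b{\left(n \right)} = -4 + n$
$K{\left(h,F \right)} = \left(F + h\right) \left(- F + 11 h\right)$ ($K{\left(h,F \right)} = \left(F + h\right) \left(10 h - \left(F - h\right)\right) = \left(F + h\right) \left(- F + 11 h\right)$)
$r{\left(a \right)} = a + a \left(-4 + a\right)$ ($r{\left(a \right)} = a + \left(-4 + a\right) a = a + a \left(-4 + a\right)$)
$2996222 - r{\left(K{\left(-25,\left(-6 - 10\right) - 2 \right)} \right)} = 2996222 - \left(- \left(\left(-6 - 10\right) - 2\right)^{2} + 11 \left(-25\right)^{2} + 10 \left(\left(-6 - 10\right) - 2\right) \left(-25\right)\right) \left(-3 + \left(- \left(\left(-6 - 10\right) - 2\right)^{2} + 11 \left(-25\right)^{2} + 10 \left(\left(-6 - 10\right) - 2\right) \left(-25\right)\right)\right) = 2996222 - \left(- \left(-16 - 2\right)^{2} + 11 \cdot 625 + 10 \left(-16 - 2\right) \left(-25\right)\right) \left(-3 + \left(- \left(-16 - 2\right)^{2} + 11 \cdot 625 + 10 \left(-16 - 2\right) \left(-25\right)\right)\right) = 2996222 - \left(- \left(-18\right)^{2} + 6875 + 10 \left(-18\right) \left(-25\right)\right) \left(-3 + \left(- \left(-18\right)^{2} + 6875 + 10 \left(-18\right) \left(-25\right)\right)\right) = 2996222 - \left(\left(-1\right) 324 + 6875 + 4500\right) \left(-3 + \left(\left(-1\right) 324 + 6875 + 4500\right)\right) = 2996222 - \left(-324 + 6875 + 4500\right) \left(-3 + \left(-324 + 6875 + 4500\right)\right) = 2996222 - 11051 \left(-3 + 11051\right) = 2996222 - 11051 \cdot 11048 = 2996222 - 122091448 = -119095226$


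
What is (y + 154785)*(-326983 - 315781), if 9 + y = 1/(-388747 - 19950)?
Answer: -40658992527151444/408697 ≈ -9.9484e+10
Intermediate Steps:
y = -3678274/408697 (y = -9 + 1/(-388747 - 19950) = -9 + 1/(-408697) = -9 - 1/408697 = -3678274/408697 ≈ -9.0000)
(y + 154785)*(-326983 - 315781) = (-3678274/408697 + 154785)*(-326983 - 315781) = (63256486871/408697)*(-642764) = -40658992527151444/408697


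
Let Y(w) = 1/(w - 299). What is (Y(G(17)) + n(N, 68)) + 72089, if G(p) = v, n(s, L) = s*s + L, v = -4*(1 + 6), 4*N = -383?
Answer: 425492711/5232 ≈ 81325.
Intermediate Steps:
N = -383/4 (N = (1/4)*(-383) = -383/4 ≈ -95.750)
v = -28 (v = -4*7 = -28)
n(s, L) = L + s**2 (n(s, L) = s**2 + L = L + s**2)
G(p) = -28
Y(w) = 1/(-299 + w)
(Y(G(17)) + n(N, 68)) + 72089 = (1/(-299 - 28) + (68 + (-383/4)**2)) + 72089 = (1/(-327) + (68 + 146689/16)) + 72089 = (-1/327 + 147777/16) + 72089 = 48323063/5232 + 72089 = 425492711/5232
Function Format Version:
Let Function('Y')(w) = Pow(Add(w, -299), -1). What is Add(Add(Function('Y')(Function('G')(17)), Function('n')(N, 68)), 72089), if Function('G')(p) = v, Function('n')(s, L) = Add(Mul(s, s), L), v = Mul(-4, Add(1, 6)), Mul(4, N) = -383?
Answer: Rational(425492711, 5232) ≈ 81325.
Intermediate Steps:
N = Rational(-383, 4) (N = Mul(Rational(1, 4), -383) = Rational(-383, 4) ≈ -95.750)
v = -28 (v = Mul(-4, 7) = -28)
Function('n')(s, L) = Add(L, Pow(s, 2)) (Function('n')(s, L) = Add(Pow(s, 2), L) = Add(L, Pow(s, 2)))
Function('G')(p) = -28
Function('Y')(w) = Pow(Add(-299, w), -1)
Add(Add(Function('Y')(Function('G')(17)), Function('n')(N, 68)), 72089) = Add(Add(Pow(Add(-299, -28), -1), Add(68, Pow(Rational(-383, 4), 2))), 72089) = Add(Add(Pow(-327, -1), Add(68, Rational(146689, 16))), 72089) = Add(Add(Rational(-1, 327), Rational(147777, 16)), 72089) = Add(Rational(48323063, 5232), 72089) = Rational(425492711, 5232)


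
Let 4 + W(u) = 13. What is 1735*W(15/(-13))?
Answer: 15615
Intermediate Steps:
W(u) = 9 (W(u) = -4 + 13 = 9)
1735*W(15/(-13)) = 1735*9 = 15615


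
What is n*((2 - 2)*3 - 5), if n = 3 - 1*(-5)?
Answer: -40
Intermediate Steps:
n = 8 (n = 3 + 5 = 8)
n*((2 - 2)*3 - 5) = 8*((2 - 2)*3 - 5) = 8*(0*3 - 5) = 8*(0 - 5) = 8*(-5) = -40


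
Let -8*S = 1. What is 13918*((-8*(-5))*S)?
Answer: -69590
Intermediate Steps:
S = -⅛ (S = -⅛*1 = -⅛ ≈ -0.12500)
13918*((-8*(-5))*S) = 13918*(-8*(-5)*(-⅛)) = 13918*(40*(-⅛)) = 13918*(-5) = -69590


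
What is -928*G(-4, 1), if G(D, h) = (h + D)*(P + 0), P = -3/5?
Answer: -8352/5 ≈ -1670.4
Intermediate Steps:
P = -⅗ (P = -3*⅕ = -⅗ ≈ -0.60000)
G(D, h) = -3*D/5 - 3*h/5 (G(D, h) = (h + D)*(-⅗ + 0) = (D + h)*(-⅗) = -3*D/5 - 3*h/5)
-928*G(-4, 1) = -928*(-⅗*(-4) - ⅗*1) = -928*(12/5 - ⅗) = -928*9/5 = -8352/5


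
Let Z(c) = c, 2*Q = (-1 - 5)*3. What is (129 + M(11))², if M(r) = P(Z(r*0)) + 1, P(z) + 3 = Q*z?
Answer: 16129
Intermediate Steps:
Q = -9 (Q = ((-1 - 5)*3)/2 = (-6*3)/2 = (½)*(-18) = -9)
P(z) = -3 - 9*z
M(r) = -2 (M(r) = (-3 - 9*r*0) + 1 = (-3 - 9*0) + 1 = (-3 + 0) + 1 = -3 + 1 = -2)
(129 + M(11))² = (129 - 2)² = 127² = 16129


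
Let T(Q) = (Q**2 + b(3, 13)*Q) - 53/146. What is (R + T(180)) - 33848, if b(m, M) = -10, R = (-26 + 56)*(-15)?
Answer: -539961/146 ≈ -3698.4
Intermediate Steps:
R = -450 (R = 30*(-15) = -450)
T(Q) = -53/146 + Q**2 - 10*Q (T(Q) = (Q**2 - 10*Q) - 53/146 = -53/146 + Q**2 - 10*Q)
(R + T(180)) - 33848 = (-450 + (-53/146 + 180**2 - 10*180)) - 33848 = (-450 + (-53/146 + 32400 - 1800)) - 33848 = (-450 + 4467547/146) - 33848 = 4401847/146 - 33848 = -539961/146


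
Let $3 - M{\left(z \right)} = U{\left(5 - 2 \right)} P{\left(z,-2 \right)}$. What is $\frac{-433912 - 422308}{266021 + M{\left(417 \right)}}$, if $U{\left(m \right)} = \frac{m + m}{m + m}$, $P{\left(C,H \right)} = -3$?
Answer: $- \frac{856220}{266027} \approx -3.2185$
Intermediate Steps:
$U{\left(m \right)} = 1$ ($U{\left(m \right)} = \frac{2 m}{2 m} = 2 m \frac{1}{2 m} = 1$)
$M{\left(z \right)} = 6$ ($M{\left(z \right)} = 3 - 1 \left(-3\right) = 3 - -3 = 3 + 3 = 6$)
$\frac{-433912 - 422308}{266021 + M{\left(417 \right)}} = \frac{-433912 - 422308}{266021 + 6} = - \frac{856220}{266027}$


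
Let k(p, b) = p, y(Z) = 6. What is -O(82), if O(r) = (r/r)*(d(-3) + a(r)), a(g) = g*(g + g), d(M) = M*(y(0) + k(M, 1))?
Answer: -13439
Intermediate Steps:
d(M) = M*(6 + M)
a(g) = 2*g**2 (a(g) = g*(2*g) = 2*g**2)
O(r) = -9 + 2*r**2 (O(r) = (r/r)*(-3*(6 - 3) + 2*r**2) = 1*(-3*3 + 2*r**2) = 1*(-9 + 2*r**2) = -9 + 2*r**2)
-O(82) = -(-9 + 2*82**2) = -(-9 + 2*6724) = -(-9 + 13448) = -1*13439 = -13439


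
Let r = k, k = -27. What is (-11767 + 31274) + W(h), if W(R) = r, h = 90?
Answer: 19480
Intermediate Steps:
r = -27
W(R) = -27
(-11767 + 31274) + W(h) = (-11767 + 31274) - 27 = 19507 - 27 = 19480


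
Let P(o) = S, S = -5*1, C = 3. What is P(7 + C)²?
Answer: 25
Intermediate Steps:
S = -5
P(o) = -5
P(7 + C)² = (-5)² = 25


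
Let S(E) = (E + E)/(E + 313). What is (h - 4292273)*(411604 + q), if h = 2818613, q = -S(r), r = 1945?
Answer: -684808285603860/1129 ≈ -6.0656e+11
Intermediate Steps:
S(E) = 2*E/(313 + E) (S(E) = (2*E)/(313 + E) = 2*E/(313 + E))
q = -1945/1129 (q = -2*1945/(313 + 1945) = -2*1945/2258 = -1*1945/1129 = -1945/1129 ≈ -1.7228)
(h - 4292273)*(411604 + q) = (2818613 - 4292273)*(411604 - 1945/1129) = -1473660*464698971/1129 = -684808285603860/1129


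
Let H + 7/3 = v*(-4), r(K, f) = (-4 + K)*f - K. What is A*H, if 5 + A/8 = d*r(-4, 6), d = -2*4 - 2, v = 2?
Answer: -35960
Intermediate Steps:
r(K, f) = -K + f*(-4 + K) (r(K, f) = f*(-4 + K) - K = -K + f*(-4 + K))
H = -31/3 (H = -7/3 + 2*(-4) = -7/3 - 8 = -31/3 ≈ -10.333)
d = -10 (d = -8 - 2 = -10)
A = 3480 (A = -40 + 8*(-10*(-1*(-4) - 4*6 - 4*6)) = -40 + 8*(-10*(4 - 24 - 24)) = -40 + 8*(-10*(-44)) = -40 + 8*440 = -40 + 3520 = 3480)
A*H = 3480*(-31/3) = -35960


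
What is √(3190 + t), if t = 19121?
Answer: 3*√2479 ≈ 149.37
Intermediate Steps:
√(3190 + t) = √(3190 + 19121) = √22311 = 3*√2479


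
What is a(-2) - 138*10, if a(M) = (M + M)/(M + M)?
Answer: -1379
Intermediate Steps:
a(M) = 1 (a(M) = (2*M)/((2*M)) = (2*M)*(1/(2*M)) = 1)
a(-2) - 138*10 = 1 - 138*10 = 1 - 1380 = -1379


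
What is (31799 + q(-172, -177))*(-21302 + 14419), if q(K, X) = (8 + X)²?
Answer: -415457880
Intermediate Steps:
(31799 + q(-172, -177))*(-21302 + 14419) = (31799 + (8 - 177)²)*(-21302 + 14419) = (31799 + (-169)²)*(-6883) = (31799 + 28561)*(-6883) = 60360*(-6883) = -415457880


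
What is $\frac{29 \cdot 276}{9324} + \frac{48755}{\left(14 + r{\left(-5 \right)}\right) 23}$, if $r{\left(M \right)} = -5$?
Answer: $\frac{12673568}{53613} \approx 236.39$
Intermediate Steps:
$\frac{29 \cdot 276}{9324} + \frac{48755}{\left(14 + r{\left(-5 \right)}\right) 23} = \frac{29 \cdot 276}{9324} + \frac{48755}{\left(14 - 5\right) 23} = 8004 \cdot \frac{1}{9324} + \frac{48755}{9 \cdot 23} = \frac{667}{777} + \frac{48755}{207} = \frac{12673568}{53613}$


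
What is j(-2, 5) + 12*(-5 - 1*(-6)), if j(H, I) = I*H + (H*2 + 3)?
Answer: 1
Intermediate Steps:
j(H, I) = 3 + 2*H + H*I (j(H, I) = H*I + (2*H + 3) = H*I + (3 + 2*H) = 3 + 2*H + H*I)
j(-2, 5) + 12*(-5 - 1*(-6)) = (3 + 2*(-2) - 2*5) + 12*(-5 - 1*(-6)) = (3 - 4 - 10) + 12*(-5 + 6) = -11 + 12*1 = -11 + 12 = 1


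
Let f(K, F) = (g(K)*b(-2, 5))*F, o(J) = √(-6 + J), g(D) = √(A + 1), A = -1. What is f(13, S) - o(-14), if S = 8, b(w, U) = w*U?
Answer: -2*I*√5 ≈ -4.4721*I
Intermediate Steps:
b(w, U) = U*w
g(D) = 0 (g(D) = √(-1 + 1) = √0 = 0)
f(K, F) = 0 (f(K, F) = (0*(5*(-2)))*F = (0*(-10))*F = 0*F = 0)
f(13, S) - o(-14) = 0 - √(-6 - 14) = 0 - √(-20) = 0 - 2*I*√5 = -2*I*√5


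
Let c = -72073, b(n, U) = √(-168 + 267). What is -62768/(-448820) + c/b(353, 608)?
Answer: 15692/112205 - 72073*√11/33 ≈ -7243.5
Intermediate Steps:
b(n, U) = 3*√11 (b(n, U) = √99 = 3*√11)
-62768/(-448820) + c/b(353, 608) = -62768/(-448820) - 72073*√11/33 = -62768*(-1/448820) - 72073*√11/33 = 15692/112205 - 72073*√11/33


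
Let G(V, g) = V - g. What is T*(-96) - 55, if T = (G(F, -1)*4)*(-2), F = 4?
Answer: 3785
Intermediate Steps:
T = -40 (T = ((4 - 1*(-1))*4)*(-2) = ((4 + 1)*4)*(-2) = (5*4)*(-2) = 20*(-2) = -40)
T*(-96) - 55 = -40*(-96) - 55 = 3840 - 55 = 3785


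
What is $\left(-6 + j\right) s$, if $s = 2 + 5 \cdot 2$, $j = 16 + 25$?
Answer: $420$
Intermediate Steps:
$j = 41$
$s = 12$ ($s = 2 + 10 = 12$)
$\left(-6 + j\right) s = \left(-6 + 41\right) 12 = 35 \cdot 12 = 420$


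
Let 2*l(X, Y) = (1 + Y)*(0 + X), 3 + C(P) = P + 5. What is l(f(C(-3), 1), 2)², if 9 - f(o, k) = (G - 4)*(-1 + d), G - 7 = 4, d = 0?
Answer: 576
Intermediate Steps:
C(P) = 2 + P (C(P) = -3 + (P + 5) = -3 + (5 + P) = 2 + P)
G = 11 (G = 7 + 4 = 11)
f(o, k) = 16 (f(o, k) = 9 - (11 - 4)*(-1 + 0) = 9 - 7*(-1) = 9 - 1*(-7) = 9 + 7 = 16)
l(X, Y) = X*(1 + Y)/2 (l(X, Y) = ((1 + Y)*(0 + X))/2 = ((1 + Y)*X)/2 = (X*(1 + Y))/2 = X*(1 + Y)/2)
l(f(C(-3), 1), 2)² = ((½)*16*(1 + 2))² = ((½)*16*3)² = 24² = 576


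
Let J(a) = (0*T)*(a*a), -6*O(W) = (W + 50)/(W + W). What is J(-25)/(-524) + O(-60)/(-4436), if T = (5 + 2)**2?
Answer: 1/319392 ≈ 3.1310e-6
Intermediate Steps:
T = 49 (T = 7**2 = 49)
O(W) = -(50 + W)/(12*W) (O(W) = -(W + 50)/(6*(W + W)) = -(50 + W)/(6*(2*W)) = -(50 + W)*1/(2*W)/6 = -(50 + W)/(12*W))
J(a) = 0 (J(a) = (0*49)*(a*a) = 0*a**2 = 0)
J(-25)/(-524) + O(-60)/(-4436) = 0/(-524) + ((1/12)*(-50 - 1*(-60))/(-60))/(-4436) = 0*(-1/524) + ((1/12)*(-1/60)*(-50 + 60))*(-1/4436) = 0 + ((1/12)*(-1/60)*10)*(-1/4436) = 0 - 1/72*(-1/4436) = 0 + 1/319392 = 1/319392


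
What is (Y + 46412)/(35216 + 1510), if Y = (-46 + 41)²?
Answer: 15479/12242 ≈ 1.2644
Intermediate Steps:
Y = 25 (Y = (-5)² = 25)
(Y + 46412)/(35216 + 1510) = (25 + 46412)/(35216 + 1510) = 46437/36726 = 46437*(1/36726) = 15479/12242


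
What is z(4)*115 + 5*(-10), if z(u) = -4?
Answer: -510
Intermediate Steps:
z(4)*115 + 5*(-10) = -4*115 + 5*(-10) = -460 - 50 = -510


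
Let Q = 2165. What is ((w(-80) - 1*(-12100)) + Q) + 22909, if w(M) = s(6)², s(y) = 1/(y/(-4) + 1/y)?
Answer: 594793/16 ≈ 37175.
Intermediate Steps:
s(y) = 1/(1/y - y/4) (s(y) = 1/(y*(-¼) + 1/y) = 1/(-y/4 + 1/y) = 1/(1/y - y/4))
w(M) = 9/16 (w(M) = (-4*6/(-4 + 6²))² = (-4*6/(-4 + 36))² = (-4*6/32)² = (-4*6*1/32)² = (-¾)² = 9/16)
((w(-80) - 1*(-12100)) + Q) + 22909 = ((9/16 - 1*(-12100)) + 2165) + 22909 = ((9/16 + 12100) + 2165) + 22909 = (193609/16 + 2165) + 22909 = 228249/16 + 22909 = 594793/16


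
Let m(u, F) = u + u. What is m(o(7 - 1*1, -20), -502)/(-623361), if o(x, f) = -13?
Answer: 26/623361 ≈ 4.1709e-5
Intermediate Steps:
m(u, F) = 2*u
m(o(7 - 1*1, -20), -502)/(-623361) = (2*(-13))/(-623361) = -26*(-1/623361) = 26/623361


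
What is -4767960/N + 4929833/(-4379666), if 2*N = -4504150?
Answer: 1955943729577/1972667261390 ≈ 0.99152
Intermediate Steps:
N = -2252075 (N = (1/2)*(-4504150) = -2252075)
-4767960/N + 4929833/(-4379666) = -4767960/(-2252075) + 4929833/(-4379666) = -4767960*(-1/2252075) + 4929833*(-1/4379666) = 953592/450415 - 4929833/4379666 = 1955943729577/1972667261390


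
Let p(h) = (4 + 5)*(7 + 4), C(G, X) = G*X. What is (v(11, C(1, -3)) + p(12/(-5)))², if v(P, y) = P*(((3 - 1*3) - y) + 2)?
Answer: 23716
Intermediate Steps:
v(P, y) = P*(2 - y) (v(P, y) = P*(((3 - 3) - y) + 2) = P*((0 - y) + 2) = P*(-y + 2) = P*(2 - y))
p(h) = 99 (p(h) = 9*11 = 99)
(v(11, C(1, -3)) + p(12/(-5)))² = (11*(2 - (-3)) + 99)² = (11*(2 - 1*(-3)) + 99)² = (11*(2 + 3) + 99)² = (11*5 + 99)² = (55 + 99)² = 154² = 23716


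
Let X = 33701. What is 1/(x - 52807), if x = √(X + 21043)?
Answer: -52807/2788524505 - 2*√13686/2788524505 ≈ -1.9021e-5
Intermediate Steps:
x = 2*√13686 (x = √(33701 + 21043) = √54744 = 2*√13686 ≈ 233.97)
1/(x - 52807) = 1/(2*√13686 - 52807) = 1/(-52807 + 2*√13686)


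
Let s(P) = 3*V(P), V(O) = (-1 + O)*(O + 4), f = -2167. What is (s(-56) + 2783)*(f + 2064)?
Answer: -1202525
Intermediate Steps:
V(O) = (-1 + O)*(4 + O)
s(P) = -12 + 3*P² + 9*P (s(P) = 3*(-4 + P² + 3*P) = -12 + 3*P² + 9*P)
(s(-56) + 2783)*(f + 2064) = ((-12 + 3*(-56)² + 9*(-56)) + 2783)*(-2167 + 2064) = ((-12 + 3*3136 - 504) + 2783)*(-103) = ((-12 + 9408 - 504) + 2783)*(-103) = (8892 + 2783)*(-103) = 11675*(-103) = -1202525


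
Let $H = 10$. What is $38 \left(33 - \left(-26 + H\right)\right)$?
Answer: $1862$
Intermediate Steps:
$38 \left(33 - \left(-26 + H\right)\right) = 38 \left(33 + \left(26 - 10\right)\right) = 38 \left(33 + 16\right) = 38 \cdot 49 = 1862$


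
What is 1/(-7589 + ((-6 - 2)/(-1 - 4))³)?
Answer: -125/948113 ≈ -0.00013184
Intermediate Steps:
1/(-7589 + ((-6 - 2)/(-1 - 4))³) = 1/(-7589 + (-8/(-5))³) = 1/(-7589 + (-8*(-⅕))³) = 1/(-7589 + (8/5)³) = 1/(-7589 + 512/125) = 1/(-948113/125) = -125/948113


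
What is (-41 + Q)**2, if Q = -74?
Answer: 13225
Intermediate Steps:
(-41 + Q)**2 = (-41 - 74)**2 = (-115)**2 = 13225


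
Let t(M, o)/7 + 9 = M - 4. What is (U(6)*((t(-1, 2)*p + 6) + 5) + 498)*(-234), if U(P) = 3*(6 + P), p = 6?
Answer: 4744116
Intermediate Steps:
t(M, o) = -91 + 7*M (t(M, o) = -63 + 7*(M - 4) = -63 + 7*(-4 + M) = -63 + (-28 + 7*M) = -91 + 7*M)
U(P) = 18 + 3*P
(U(6)*((t(-1, 2)*p + 6) + 5) + 498)*(-234) = ((18 + 3*6)*(((-91 + 7*(-1))*6 + 6) + 5) + 498)*(-234) = ((18 + 18)*(((-91 - 7)*6 + 6) + 5) + 498)*(-234) = (36*((-98*6 + 6) + 5) + 498)*(-234) = (36*((-588 + 6) + 5) + 498)*(-234) = (36*(-582 + 5) + 498)*(-234) = (36*(-577) + 498)*(-234) = (-20772 + 498)*(-234) = -20274*(-234) = 4744116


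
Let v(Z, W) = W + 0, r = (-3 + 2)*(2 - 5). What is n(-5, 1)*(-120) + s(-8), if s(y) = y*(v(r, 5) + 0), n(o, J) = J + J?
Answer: -280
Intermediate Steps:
n(o, J) = 2*J
r = 3 (r = -1*(-3) = 3)
v(Z, W) = W
s(y) = 5*y (s(y) = y*(5 + 0) = y*5 = 5*y)
n(-5, 1)*(-120) + s(-8) = (2*1)*(-120) + 5*(-8) = 2*(-120) - 40 = -240 - 40 = -280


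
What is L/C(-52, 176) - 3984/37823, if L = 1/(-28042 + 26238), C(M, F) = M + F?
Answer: -891242687/8460853808 ≈ -0.10534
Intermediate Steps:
C(M, F) = F + M
L = -1/1804 (L = 1/(-1804) = -1/1804 ≈ -0.00055432)
L/C(-52, 176) - 3984/37823 = -1/(1804*(176 - 52)) - 3984/37823 = -1/1804/124 - 3984*1/37823 = -1/1804*1/124 - 3984/37823 = -1/223696 - 3984/37823 = -891242687/8460853808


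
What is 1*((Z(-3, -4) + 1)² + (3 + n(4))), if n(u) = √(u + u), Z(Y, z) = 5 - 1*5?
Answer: 4 + 2*√2 ≈ 6.8284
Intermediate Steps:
Z(Y, z) = 0 (Z(Y, z) = 5 - 5 = 0)
n(u) = √2*√u (n(u) = √(2*u) = √2*√u)
1*((Z(-3, -4) + 1)² + (3 + n(4))) = 1*((0 + 1)² + (3 + √2*√4)) = 1*(1² + (3 + √2*2)) = 1*(1 + (3 + 2*√2)) = 1*(4 + 2*√2) = 4 + 2*√2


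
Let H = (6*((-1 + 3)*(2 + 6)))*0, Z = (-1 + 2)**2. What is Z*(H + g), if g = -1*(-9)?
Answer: 9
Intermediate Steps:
Z = 1 (Z = 1**2 = 1)
H = 0 (H = (6*(2*8))*0 = (6*16)*0 = 96*0 = 0)
g = 9
Z*(H + g) = 1*(0 + 9) = 1*9 = 9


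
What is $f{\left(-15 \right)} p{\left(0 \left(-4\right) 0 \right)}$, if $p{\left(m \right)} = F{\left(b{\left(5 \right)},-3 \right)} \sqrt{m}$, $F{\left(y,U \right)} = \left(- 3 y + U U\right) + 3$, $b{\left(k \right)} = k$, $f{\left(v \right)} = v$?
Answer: $0$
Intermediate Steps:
$F{\left(y,U \right)} = 3 + U^{2} - 3 y$ ($F{\left(y,U \right)} = \left(- 3 y + U^{2}\right) + 3 = \left(U^{2} - 3 y\right) + 3 = 3 + U^{2} - 3 y$)
$p{\left(m \right)} = - 3 \sqrt{m}$ ($p{\left(m \right)} = \left(3 + \left(-3\right)^{2} - 15\right) \sqrt{m} = \left(3 + 9 - 15\right) \sqrt{m} = - 3 \sqrt{m}$)
$f{\left(-15 \right)} p{\left(0 \left(-4\right) 0 \right)} = - 15 \left(- 3 \sqrt{0 \left(-4\right) 0}\right) = - 15 \left(- 3 \sqrt{0 \cdot 0}\right) = - 15 \left(- 3 \sqrt{0}\right) = - 15 \left(\left(-3\right) 0\right) = \left(-15\right) 0 = 0$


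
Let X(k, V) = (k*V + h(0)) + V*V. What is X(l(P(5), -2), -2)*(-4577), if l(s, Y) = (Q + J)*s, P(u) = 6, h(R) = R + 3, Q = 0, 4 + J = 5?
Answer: 22885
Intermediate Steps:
J = 1 (J = -4 + 5 = 1)
h(R) = 3 + R
l(s, Y) = s (l(s, Y) = (0 + 1)*s = 1*s = s)
X(k, V) = 3 + V² + V*k (X(k, V) = (k*V + (3 + 0)) + V*V = (V*k + 3) + V² = (3 + V*k) + V² = 3 + V² + V*k)
X(l(P(5), -2), -2)*(-4577) = (3 + (-2)² - 2*6)*(-4577) = (3 + 4 - 12)*(-4577) = -5*(-4577) = 22885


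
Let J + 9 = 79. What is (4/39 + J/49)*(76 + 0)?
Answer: 31768/273 ≈ 116.37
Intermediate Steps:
J = 70 (J = -9 + 79 = 70)
(4/39 + J/49)*(76 + 0) = (4/39 + 70/49)*(76 + 0) = (4*(1/39) + 70*(1/49))*76 = (4/39 + 10/7)*76 = (418/273)*76 = 31768/273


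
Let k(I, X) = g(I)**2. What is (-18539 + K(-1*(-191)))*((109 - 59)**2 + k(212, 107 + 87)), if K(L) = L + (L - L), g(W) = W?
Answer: -870502512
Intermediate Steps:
k(I, X) = I**2
K(L) = L (K(L) = L + 0 = L)
(-18539 + K(-1*(-191)))*((109 - 59)**2 + k(212, 107 + 87)) = (-18539 - 1*(-191))*((109 - 59)**2 + 212**2) = (-18539 + 191)*(50**2 + 44944) = -18348*(2500 + 44944) = -18348*47444 = -870502512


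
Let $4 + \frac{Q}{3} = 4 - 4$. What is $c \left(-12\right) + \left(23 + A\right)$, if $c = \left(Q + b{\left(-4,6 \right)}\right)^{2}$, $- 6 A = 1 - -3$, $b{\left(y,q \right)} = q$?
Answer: $- \frac{1229}{3} \approx -409.67$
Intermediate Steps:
$Q = -12$ ($Q = -12 + 3 \left(4 - 4\right) = -12 + 3 \cdot 0 = -12 + 0 = -12$)
$A = - \frac{2}{3}$ ($A = - \frac{1 - -3}{6} = - \frac{1 + 3}{6} = \left(- \frac{1}{6}\right) 4 = - \frac{2}{3} \approx -0.66667$)
$c = 36$ ($c = \left(-12 + 6\right)^{2} = \left(-6\right)^{2} = 36$)
$c \left(-12\right) + \left(23 + A\right) = 36 \left(-12\right) + \left(23 - \frac{2}{3}\right) = -432 + \frac{67}{3} = - \frac{1229}{3}$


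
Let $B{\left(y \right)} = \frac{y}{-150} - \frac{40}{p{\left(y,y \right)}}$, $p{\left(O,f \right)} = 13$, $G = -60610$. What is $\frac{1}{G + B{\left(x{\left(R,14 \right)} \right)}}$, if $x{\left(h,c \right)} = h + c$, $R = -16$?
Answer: $- \frac{975}{59097737} \approx -1.6498 \cdot 10^{-5}$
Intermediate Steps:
$x{\left(h,c \right)} = c + h$
$B{\left(y \right)} = - \frac{40}{13} - \frac{y}{150}$ ($B{\left(y \right)} = \frac{y}{-150} - \frac{40}{13} = y \left(- \frac{1}{150}\right) - \frac{40}{13} = - \frac{y}{150} - \frac{40}{13} = - \frac{40}{13} - \frac{y}{150}$)
$\frac{1}{G + B{\left(x{\left(R,14 \right)} \right)}} = \frac{1}{-60610 - \left(\frac{40}{13} + \frac{14 - 16}{150}\right)} = \frac{1}{-60610 - \frac{2987}{975}} = \frac{1}{- \frac{59097737}{975}} = - \frac{975}{59097737}$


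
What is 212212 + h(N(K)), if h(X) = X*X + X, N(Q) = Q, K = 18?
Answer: 212554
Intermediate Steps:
h(X) = X + X² (h(X) = X² + X = X + X²)
212212 + h(N(K)) = 212212 + 18*(1 + 18) = 212212 + 18*19 = 212212 + 342 = 212554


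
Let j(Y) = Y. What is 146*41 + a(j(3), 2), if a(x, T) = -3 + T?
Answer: 5985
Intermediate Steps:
146*41 + a(j(3), 2) = 146*41 + (-3 + 2) = 5986 - 1 = 5985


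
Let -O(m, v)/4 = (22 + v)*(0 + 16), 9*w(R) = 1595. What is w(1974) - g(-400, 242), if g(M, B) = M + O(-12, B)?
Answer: 157259/9 ≈ 17473.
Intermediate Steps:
w(R) = 1595/9 (w(R) = (⅑)*1595 = 1595/9)
O(m, v) = -1408 - 64*v (O(m, v) = -4*(22 + v)*(0 + 16) = -4*(22 + v)*16 = -4*(352 + 16*v) = -1408 - 64*v)
g(M, B) = -1408 + M - 64*B (g(M, B) = M + (-1408 - 64*B) = -1408 + M - 64*B)
w(1974) - g(-400, 242) = 1595/9 - (-1408 - 400 - 64*242) = 1595/9 - (-1408 - 400 - 15488) = 1595/9 - 1*(-17296) = 1595/9 + 17296 = 157259/9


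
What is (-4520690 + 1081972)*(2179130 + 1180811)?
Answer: -11553889595638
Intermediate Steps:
(-4520690 + 1081972)*(2179130 + 1180811) = -3438718*3359941 = -11553889595638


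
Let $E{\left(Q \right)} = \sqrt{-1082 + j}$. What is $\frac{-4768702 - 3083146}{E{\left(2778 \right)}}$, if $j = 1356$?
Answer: $- \frac{3925924 \sqrt{274}}{137} \approx -4.7435 \cdot 10^{5}$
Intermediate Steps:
$E{\left(Q \right)} = \sqrt{274}$ ($E{\left(Q \right)} = \sqrt{-1082 + 1356} = \sqrt{274}$)
$\frac{-4768702 - 3083146}{E{\left(2778 \right)}} = \frac{-4768702 - 3083146}{\sqrt{274}} = \left(-4768702 - 3083146\right) \frac{\sqrt{274}}{274} = - 7851848 \frac{\sqrt{274}}{274} = - \frac{3925924 \sqrt{274}}{137}$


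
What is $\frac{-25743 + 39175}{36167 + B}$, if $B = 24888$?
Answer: $\frac{13432}{61055} \approx 0.22$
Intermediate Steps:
$\frac{-25743 + 39175}{36167 + B} = \frac{-25743 + 39175}{36167 + 24888} = \frac{13432}{61055}$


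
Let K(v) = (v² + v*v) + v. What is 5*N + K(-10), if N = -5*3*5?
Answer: -185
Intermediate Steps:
N = -75 (N = -15*5 = -75)
K(v) = v + 2*v² (K(v) = (v² + v²) + v = 2*v² + v = v + 2*v²)
5*N + K(-10) = 5*(-75) - 10*(1 + 2*(-10)) = -375 - 10*(1 - 20) = -375 - 10*(-19) = -375 + 190 = -185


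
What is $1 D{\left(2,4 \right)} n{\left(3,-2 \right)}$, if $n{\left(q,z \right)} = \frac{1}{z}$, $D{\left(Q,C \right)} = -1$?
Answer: $\frac{1}{2} \approx 0.5$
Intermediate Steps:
$1 D{\left(2,4 \right)} n{\left(3,-2 \right)} = \frac{1 \left(-1\right)}{-2} = \left(-1\right) \left(- \frac{1}{2}\right) = \frac{1}{2}$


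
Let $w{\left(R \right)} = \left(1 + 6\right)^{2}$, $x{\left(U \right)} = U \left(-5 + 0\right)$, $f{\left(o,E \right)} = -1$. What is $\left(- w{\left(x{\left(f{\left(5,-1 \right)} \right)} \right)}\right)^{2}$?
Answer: $2401$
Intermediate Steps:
$x{\left(U \right)} = - 5 U$ ($x{\left(U \right)} = U \left(-5\right) = - 5 U$)
$w{\left(R \right)} = 49$ ($w{\left(R \right)} = 7^{2} = 49$)
$\left(- w{\left(x{\left(f{\left(5,-1 \right)} \right)} \right)}\right)^{2} = \left(\left(-1\right) 49\right)^{2} = \left(-49\right)^{2} = 2401$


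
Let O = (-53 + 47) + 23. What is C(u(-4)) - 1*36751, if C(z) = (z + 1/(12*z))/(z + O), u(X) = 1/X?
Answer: -7386958/201 ≈ -36751.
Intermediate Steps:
O = 17 (O = -6 + 23 = 17)
C(z) = (z + 1/(12*z))/(17 + z) (C(z) = (z + 1/(12*z))/(z + 17) = (z + 1/(12*z))/(17 + z))
C(u(-4)) - 1*36751 = (1/12 + (1/(-4))²)/((1/(-4))*(17 + 1/(-4))) - 1*36751 = (1/12 + (-¼)²)/((-¼)*(17 - ¼)) - 36751 = -4*(1/12 + 1/16)/67/4 - 36751 = -4*4/67*7/48 - 36751 = -7/201 - 36751 = -7386958/201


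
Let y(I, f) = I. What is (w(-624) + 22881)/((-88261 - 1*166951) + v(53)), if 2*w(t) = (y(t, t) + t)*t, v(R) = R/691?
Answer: -94956529/58783813 ≈ -1.6154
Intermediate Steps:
v(R) = R/691 (v(R) = R*(1/691) = R/691)
w(t) = t² (w(t) = ((t + t)*t)/2 = ((2*t)*t)/2 = (2*t²)/2 = t²)
(w(-624) + 22881)/((-88261 - 1*166951) + v(53)) = ((-624)² + 22881)/((-88261 - 1*166951) + (1/691)*53) = (389376 + 22881)/((-88261 - 166951) + 53/691) = 412257/(-255212 + 53/691) = 412257/(-176351439/691) = 412257*(-691/176351439) = -94956529/58783813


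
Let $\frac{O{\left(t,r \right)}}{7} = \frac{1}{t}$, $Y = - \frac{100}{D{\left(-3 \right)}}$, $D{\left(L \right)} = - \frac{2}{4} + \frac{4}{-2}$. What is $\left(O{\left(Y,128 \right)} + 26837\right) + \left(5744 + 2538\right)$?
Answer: $\frac{1404767}{40} \approx 35119.0$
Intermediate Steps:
$D{\left(L \right)} = - \frac{5}{2}$ ($D{\left(L \right)} = \left(-2\right) \frac{1}{4} + 4 \left(- \frac{1}{2}\right) = - \frac{1}{2} - 2 = - \frac{5}{2}$)
$Y = 40$ ($Y = - \frac{100}{- \frac{5}{2}} = \left(-100\right) \left(- \frac{2}{5}\right) = 40$)
$O{\left(t,r \right)} = \frac{7}{t}$
$\left(O{\left(Y,128 \right)} + 26837\right) + \left(5744 + 2538\right) = \left(\frac{7}{40} + 26837\right) + \left(5744 + 2538\right) = \left(7 \cdot \frac{1}{40} + 26837\right) + 8282 = \left(\frac{7}{40} + 26837\right) + 8282 = \frac{1073487}{40} + 8282 = \frac{1404767}{40}$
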